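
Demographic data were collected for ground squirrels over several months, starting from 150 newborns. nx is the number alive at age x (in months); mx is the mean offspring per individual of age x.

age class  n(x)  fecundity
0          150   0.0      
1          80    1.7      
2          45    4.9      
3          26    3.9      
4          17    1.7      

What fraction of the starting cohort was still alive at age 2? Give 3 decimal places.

l_2 = n_2/n_0 = 45/150 = 0.3 → 0.300

0.300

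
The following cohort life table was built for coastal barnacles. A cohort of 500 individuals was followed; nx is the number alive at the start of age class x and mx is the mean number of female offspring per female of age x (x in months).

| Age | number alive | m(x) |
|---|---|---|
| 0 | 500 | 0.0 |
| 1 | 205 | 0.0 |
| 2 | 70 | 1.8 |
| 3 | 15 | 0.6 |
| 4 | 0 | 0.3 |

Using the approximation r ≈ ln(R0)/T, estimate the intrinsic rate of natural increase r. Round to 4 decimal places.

lx = nx/n0 = nx/500: 1, 0.41, 0.14, 0.03, 0
R0 = Σ lx·mx = 0 + 0 + 0.252 + 0.018 + 0 = 0.27
Σ x·lx·mx = 0.558; T = 0.558/0.27 = 2.06667…
r ≈ ln(R0)/T = ln(0.27)/2.06667… = -0.633548… → -0.6335

-0.6335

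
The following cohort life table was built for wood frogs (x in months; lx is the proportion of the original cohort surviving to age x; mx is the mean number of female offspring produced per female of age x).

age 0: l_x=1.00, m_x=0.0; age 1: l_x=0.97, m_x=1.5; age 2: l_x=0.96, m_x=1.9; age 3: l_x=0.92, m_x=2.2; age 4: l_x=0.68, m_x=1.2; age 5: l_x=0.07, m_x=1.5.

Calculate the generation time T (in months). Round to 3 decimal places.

2.404

lx·mx: 0, 1.455, 1.824, 2.024, 0.816, 0.105 → R0 = 6.224
x·lx·mx: 0, 1.455, 3.648, 6.072, 3.264, 0.525 → Σ = 14.964
T = 14.964 / 6.224 = 2.404242… → 2.404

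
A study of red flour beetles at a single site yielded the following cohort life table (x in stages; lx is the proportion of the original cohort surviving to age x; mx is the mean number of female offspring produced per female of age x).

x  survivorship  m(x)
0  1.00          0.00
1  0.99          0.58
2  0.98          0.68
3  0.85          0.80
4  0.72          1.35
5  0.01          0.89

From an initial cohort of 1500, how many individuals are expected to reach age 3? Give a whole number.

1275

Expected survivors = N0 · l_3 = 1500 × 0.85 = 1275 → 1275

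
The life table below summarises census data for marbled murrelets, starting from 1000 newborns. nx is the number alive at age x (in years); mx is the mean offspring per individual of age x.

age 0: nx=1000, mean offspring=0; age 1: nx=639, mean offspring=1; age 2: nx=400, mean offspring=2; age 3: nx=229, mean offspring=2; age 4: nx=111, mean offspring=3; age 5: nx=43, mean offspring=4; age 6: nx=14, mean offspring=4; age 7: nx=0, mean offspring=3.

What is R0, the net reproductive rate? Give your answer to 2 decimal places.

lx = nx/n0 = nx/1000: 1, 0.639, 0.4, 0.229, 0.111, 0.043, 0.014, 0
lx·mx by age: 0, 0.639, 0.8, 0.458, 0.333, 0.172, 0.056, 0
R0 = Σ lx·mx = 2.458 → 2.46

2.46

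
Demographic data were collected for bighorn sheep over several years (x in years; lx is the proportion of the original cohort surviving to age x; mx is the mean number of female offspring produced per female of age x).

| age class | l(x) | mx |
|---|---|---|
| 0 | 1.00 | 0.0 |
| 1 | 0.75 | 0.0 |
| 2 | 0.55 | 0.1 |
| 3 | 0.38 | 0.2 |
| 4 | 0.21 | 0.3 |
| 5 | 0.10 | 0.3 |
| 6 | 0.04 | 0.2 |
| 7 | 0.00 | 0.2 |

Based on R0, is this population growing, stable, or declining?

R0 = Σ lx·mx = 0 + 0 + 0.055 + 0.076 + 0.063 + 0.03 + 0.008 + 0 = 0.232
R0 < 1, so the population is declining.

declining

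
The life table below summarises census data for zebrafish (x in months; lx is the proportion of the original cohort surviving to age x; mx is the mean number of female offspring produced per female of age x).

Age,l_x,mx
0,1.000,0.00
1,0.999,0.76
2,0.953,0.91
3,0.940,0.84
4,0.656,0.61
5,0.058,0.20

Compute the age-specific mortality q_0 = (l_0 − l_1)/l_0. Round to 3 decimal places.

0.001

q_0 = (l_0 − l_1) / l_0 = (1 − 0.999) / 1
     = 0.001 / 1 = 0.001 → 0.001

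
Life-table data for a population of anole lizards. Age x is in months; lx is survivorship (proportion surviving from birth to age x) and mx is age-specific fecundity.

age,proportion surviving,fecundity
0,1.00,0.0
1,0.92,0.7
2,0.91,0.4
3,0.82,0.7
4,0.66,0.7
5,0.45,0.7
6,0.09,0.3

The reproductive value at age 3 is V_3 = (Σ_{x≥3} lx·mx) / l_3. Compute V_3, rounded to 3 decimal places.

lx·mx for x ≥ 3: 0.574, 0.462, 0.315, 0.027 → sum = 1.378
V_3 = 1.378 / l_3 = 1.378 / 0.82 = 1.680488… → 1.680

1.680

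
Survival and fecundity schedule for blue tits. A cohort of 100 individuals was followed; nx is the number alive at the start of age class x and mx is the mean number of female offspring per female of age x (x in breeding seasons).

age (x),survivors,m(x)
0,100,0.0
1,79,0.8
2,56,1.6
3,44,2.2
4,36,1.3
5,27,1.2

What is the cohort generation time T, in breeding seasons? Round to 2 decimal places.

2.68

lx = nx/n0 = nx/100: 1, 0.79, 0.56, 0.44, 0.36, 0.27
lx·mx: 0, 0.632, 0.896, 0.968, 0.468, 0.324 → R0 = 3.288
x·lx·mx: 0, 0.632, 1.792, 2.904, 1.872, 1.62 → Σ = 8.82
T = 8.82 / 3.288 = 2.682482… → 2.68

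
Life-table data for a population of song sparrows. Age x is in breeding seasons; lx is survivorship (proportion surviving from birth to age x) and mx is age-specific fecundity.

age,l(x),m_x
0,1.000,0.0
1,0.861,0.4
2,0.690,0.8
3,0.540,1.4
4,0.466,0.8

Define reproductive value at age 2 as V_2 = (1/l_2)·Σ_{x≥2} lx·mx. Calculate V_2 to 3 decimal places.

lx·mx for x ≥ 2: 0.552, 0.756, 0.3728 → sum = 1.6808
V_2 = 1.6808 / l_2 = 1.6808 / 0.69 = 2.435942… → 2.436

2.436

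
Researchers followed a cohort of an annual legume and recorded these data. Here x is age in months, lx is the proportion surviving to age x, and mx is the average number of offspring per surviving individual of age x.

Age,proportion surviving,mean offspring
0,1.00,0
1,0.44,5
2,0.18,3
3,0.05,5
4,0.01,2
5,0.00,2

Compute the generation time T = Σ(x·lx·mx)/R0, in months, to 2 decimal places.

lx·mx: 0, 2.2, 0.54, 0.25, 0.02, 0 → R0 = 3.01
x·lx·mx: 0, 2.2, 1.08, 0.75, 0.08, 0 → Σ = 4.11
T = 4.11 / 3.01 = 1.365449… → 1.37

1.37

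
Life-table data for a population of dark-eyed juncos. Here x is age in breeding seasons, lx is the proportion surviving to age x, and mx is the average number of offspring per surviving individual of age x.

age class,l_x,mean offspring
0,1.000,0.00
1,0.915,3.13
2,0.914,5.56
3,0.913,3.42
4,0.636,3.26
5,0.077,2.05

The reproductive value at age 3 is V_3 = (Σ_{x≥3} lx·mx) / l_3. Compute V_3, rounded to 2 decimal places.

5.86

lx·mx for x ≥ 3: 3.12246, 2.07336, 0.15785 → sum = 5.35367
V_3 = 5.35367 / l_3 = 5.35367 / 0.913 = 5.863823… → 5.86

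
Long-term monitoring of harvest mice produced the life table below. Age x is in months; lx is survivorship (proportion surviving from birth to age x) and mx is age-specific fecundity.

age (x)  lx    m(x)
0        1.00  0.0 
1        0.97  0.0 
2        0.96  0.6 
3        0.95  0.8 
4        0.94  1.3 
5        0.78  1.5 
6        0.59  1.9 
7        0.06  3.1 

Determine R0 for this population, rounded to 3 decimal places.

5.035

lx·mx by age: 0, 0, 0.576, 0.76, 1.222, 1.17, 1.121, 0.186
R0 = Σ lx·mx = 5.035 → 5.035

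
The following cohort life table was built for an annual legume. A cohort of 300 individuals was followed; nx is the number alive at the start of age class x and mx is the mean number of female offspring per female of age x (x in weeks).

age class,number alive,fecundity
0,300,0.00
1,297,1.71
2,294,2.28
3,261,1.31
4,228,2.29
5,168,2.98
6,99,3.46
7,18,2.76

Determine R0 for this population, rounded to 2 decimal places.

lx = nx/n0 = nx/300: 1, 0.99, 0.98, 0.87, 0.76, 0.56, 0.33, 0.06
lx·mx by age: 0, 1.6929, 2.2344, 1.1397, 1.7404, 1.6688, 1.1418, 0.1656
R0 = Σ lx·mx = 9.7836 → 9.78

9.78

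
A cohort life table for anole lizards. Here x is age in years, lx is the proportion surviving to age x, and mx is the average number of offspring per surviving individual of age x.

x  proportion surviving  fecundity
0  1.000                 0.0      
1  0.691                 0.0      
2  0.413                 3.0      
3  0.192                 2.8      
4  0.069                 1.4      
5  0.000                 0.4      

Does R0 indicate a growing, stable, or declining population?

growing

R0 = Σ lx·mx = 0 + 0 + 1.239 + 0.5376 + 0.0966 + 0 = 1.8732
R0 > 1, so the population is growing.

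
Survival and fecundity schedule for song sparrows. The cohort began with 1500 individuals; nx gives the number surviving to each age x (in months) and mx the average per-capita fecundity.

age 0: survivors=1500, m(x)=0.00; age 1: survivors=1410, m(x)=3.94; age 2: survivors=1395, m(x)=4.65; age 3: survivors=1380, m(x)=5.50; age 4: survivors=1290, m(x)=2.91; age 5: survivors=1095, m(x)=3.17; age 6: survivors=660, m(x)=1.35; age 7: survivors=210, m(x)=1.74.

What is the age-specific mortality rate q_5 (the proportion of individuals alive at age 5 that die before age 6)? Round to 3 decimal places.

0.397

lx = nx/n0 = nx/1500: 1, 0.94, 0.93, 0.92, 0.86, 0.73, 0.44, 0.14
q_5 = (l_5 − l_6) / l_5 = (0.73 − 0.44) / 0.73
     = 0.29 / 0.73 = 0.39726… → 0.397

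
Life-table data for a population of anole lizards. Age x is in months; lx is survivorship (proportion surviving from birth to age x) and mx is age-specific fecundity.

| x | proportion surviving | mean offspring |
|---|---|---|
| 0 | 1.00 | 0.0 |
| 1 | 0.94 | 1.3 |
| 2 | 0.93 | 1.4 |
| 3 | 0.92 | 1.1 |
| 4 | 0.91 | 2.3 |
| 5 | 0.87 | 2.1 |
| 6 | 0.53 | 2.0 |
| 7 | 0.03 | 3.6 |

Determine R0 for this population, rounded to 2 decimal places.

8.62

lx·mx by age: 0, 1.222, 1.302, 1.012, 2.093, 1.827, 1.06, 0.108
R0 = Σ lx·mx = 8.624 → 8.62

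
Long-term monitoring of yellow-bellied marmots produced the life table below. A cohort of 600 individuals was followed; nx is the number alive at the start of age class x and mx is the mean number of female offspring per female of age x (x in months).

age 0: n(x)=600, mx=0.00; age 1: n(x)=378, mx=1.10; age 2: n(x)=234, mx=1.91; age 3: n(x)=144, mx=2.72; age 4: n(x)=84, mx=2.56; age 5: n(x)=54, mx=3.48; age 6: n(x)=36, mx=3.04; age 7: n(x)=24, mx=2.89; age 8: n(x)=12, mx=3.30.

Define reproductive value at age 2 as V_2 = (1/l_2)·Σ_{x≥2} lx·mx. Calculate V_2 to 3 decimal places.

6.239

lx = nx/n0 = nx/600: 1, 0.63, 0.39, 0.24, 0.14, 0.09, 0.06, 0.04, 0.02
lx·mx for x ≥ 2: 0.7449, 0.6528, 0.3584, 0.3132, 0.1824, 0.1156, 0.066 → sum = 2.4333
V_2 = 2.4333 / l_2 = 2.4333 / 0.39 = 6.239231… → 6.239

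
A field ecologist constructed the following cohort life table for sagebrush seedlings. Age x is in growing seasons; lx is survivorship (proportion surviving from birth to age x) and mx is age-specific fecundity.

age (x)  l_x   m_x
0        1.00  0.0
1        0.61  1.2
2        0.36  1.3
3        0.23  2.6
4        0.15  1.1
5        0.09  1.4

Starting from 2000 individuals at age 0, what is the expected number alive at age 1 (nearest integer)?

Expected survivors = N0 · l_1 = 2000 × 0.61 = 1220 → 1220

1220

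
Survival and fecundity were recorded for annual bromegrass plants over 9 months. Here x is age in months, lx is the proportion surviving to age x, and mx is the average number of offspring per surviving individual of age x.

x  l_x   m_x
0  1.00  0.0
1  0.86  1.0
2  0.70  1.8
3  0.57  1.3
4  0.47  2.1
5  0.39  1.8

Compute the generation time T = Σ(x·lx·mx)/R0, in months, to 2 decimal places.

2.87

lx·mx: 0, 0.86, 1.26, 0.741, 0.987, 0.702 → R0 = 4.55
x·lx·mx: 0, 0.86, 2.52, 2.223, 3.948, 3.51 → Σ = 13.061
T = 13.061 / 4.55 = 2.870549… → 2.87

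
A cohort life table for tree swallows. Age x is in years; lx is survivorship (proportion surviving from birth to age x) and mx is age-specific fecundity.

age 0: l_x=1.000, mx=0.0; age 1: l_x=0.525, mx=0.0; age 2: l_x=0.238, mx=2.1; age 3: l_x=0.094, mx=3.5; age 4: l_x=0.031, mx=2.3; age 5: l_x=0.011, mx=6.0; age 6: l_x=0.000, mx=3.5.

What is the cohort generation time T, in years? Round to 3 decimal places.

2.693

lx·mx: 0, 0, 0.4998, 0.329, 0.0713, 0.066, 0 → R0 = 0.9661
x·lx·mx: 0, 0, 0.9996, 0.987, 0.2852, 0.33, 0 → Σ = 2.6018
T = 2.6018 / 0.9661 = 2.693096… → 2.693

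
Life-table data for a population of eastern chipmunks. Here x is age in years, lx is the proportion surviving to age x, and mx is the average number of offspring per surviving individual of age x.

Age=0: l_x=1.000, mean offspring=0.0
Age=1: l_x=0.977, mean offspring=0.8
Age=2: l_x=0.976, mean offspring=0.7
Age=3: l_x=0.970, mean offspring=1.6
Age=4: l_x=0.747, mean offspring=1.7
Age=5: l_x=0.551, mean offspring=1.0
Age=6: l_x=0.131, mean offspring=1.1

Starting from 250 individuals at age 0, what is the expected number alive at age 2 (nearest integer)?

Expected survivors = N0 · l_2 = 250 × 0.976 = 244 → 244

244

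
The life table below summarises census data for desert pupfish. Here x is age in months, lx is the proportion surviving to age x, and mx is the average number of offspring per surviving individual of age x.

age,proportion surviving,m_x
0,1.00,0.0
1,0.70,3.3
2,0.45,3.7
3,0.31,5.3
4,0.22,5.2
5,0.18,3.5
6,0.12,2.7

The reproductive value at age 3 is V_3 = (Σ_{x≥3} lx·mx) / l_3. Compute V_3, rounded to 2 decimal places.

12.07

lx·mx for x ≥ 3: 1.643, 1.144, 0.63, 0.324 → sum = 3.741
V_3 = 3.741 / l_3 = 3.741 / 0.31 = 12.067742… → 12.07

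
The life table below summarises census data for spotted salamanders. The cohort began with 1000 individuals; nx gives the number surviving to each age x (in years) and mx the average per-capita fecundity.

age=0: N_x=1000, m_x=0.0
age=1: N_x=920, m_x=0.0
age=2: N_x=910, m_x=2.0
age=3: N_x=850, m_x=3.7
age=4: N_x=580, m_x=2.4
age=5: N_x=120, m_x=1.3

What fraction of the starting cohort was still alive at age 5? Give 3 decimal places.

l_5 = n_5/n_0 = 120/1000 = 0.12 → 0.120

0.120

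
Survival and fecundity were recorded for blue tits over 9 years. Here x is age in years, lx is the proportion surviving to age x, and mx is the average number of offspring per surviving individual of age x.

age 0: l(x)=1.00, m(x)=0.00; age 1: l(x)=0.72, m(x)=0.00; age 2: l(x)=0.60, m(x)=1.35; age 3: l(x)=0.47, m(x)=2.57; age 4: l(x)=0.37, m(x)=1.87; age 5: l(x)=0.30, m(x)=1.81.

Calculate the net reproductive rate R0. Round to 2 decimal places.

3.25

lx·mx by age: 0, 0, 0.81, 1.2079, 0.6919, 0.543
R0 = Σ lx·mx = 3.2528 → 3.25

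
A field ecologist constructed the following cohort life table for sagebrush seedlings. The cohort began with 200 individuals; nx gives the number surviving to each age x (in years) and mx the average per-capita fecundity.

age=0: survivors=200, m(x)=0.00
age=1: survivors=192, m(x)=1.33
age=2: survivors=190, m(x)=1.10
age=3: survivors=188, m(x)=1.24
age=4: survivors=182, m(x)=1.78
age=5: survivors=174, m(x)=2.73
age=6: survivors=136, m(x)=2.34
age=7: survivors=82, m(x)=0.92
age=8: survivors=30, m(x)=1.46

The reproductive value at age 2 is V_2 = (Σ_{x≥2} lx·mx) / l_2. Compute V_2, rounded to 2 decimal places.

lx = nx/n0 = nx/200: 1, 0.96, 0.95, 0.94, 0.91, 0.87, 0.68, 0.41, 0.15
lx·mx for x ≥ 2: 1.045, 1.1656, 1.6198, 2.3751, 1.5912, 0.3772, 0.219 → sum = 8.3929
V_2 = 8.3929 / l_2 = 8.3929 / 0.95 = 8.834632… → 8.83

8.83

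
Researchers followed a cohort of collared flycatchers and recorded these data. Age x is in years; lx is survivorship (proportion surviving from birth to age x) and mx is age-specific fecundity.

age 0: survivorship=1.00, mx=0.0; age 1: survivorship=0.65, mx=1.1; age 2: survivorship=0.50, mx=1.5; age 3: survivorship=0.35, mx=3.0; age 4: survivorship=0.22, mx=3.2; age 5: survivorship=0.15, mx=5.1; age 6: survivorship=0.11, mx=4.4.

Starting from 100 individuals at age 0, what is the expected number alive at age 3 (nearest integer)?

35

Expected survivors = N0 · l_3 = 100 × 0.35 = 35 → 35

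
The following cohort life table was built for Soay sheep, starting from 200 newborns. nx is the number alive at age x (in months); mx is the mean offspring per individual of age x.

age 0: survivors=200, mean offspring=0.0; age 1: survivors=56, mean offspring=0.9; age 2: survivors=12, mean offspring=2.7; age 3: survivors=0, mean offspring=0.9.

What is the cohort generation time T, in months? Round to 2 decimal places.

1.39

lx = nx/n0 = nx/200: 1, 0.28, 0.06, 0
lx·mx: 0, 0.252, 0.162, 0 → R0 = 0.414
x·lx·mx: 0, 0.252, 0.324, 0 → Σ = 0.576
T = 0.576 / 0.414 = 1.391304… → 1.39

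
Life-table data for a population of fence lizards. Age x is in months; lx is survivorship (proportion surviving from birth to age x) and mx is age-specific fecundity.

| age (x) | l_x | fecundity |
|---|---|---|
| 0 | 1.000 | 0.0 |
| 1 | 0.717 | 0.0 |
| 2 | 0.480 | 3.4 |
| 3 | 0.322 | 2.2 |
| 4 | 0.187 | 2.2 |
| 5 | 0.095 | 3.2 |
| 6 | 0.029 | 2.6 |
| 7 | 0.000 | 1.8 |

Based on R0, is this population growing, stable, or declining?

R0 = Σ lx·mx = 0 + 0 + 1.632 + 0.7084 + 0.4114 + 0.304 + 0.0754 + 0 = 3.1312
R0 > 1, so the population is growing.

growing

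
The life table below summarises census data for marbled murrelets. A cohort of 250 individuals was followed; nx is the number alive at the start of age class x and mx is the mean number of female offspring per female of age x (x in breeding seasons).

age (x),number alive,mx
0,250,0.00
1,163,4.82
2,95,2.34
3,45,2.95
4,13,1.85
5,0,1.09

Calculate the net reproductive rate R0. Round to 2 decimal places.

4.66

lx = nx/n0 = nx/250: 1, 0.652, 0.38, 0.18, 0.052, 0
lx·mx by age: 0, 3.14264, 0.8892, 0.531, 0.0962, 0
R0 = Σ lx·mx = 4.65904 → 4.66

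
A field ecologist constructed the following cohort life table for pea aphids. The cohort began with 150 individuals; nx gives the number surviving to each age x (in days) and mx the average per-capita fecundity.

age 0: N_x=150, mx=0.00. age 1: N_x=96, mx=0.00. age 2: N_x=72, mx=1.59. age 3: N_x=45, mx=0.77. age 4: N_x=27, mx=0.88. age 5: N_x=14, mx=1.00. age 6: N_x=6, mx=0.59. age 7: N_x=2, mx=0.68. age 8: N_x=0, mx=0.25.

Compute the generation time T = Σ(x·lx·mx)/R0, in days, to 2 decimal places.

lx = nx/n0 = nx/150: 1, 0.64, 0.48, 0.3, 0.18, 0.09333…, 0.04, 0.01333…, 0
lx·mx: 0, 0, 0.7632, 0.231, 0.1584, 0.093333…, 0.0236, 0.009067…, 0 → R0 = 1.2786…
x·lx·mx: 0, 0, 1.5264, 0.693, 0.6336, 0.466667…, 0.1416, 0.063467…, 0 → Σ = 3.524733…
T = 3.524733… / 1.2786… = 2.756713… → 2.76

2.76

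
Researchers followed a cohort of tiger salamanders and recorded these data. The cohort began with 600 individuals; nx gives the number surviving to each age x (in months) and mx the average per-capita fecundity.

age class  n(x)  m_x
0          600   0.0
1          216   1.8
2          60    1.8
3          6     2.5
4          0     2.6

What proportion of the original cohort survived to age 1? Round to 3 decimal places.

l_1 = n_1/n_0 = 216/600 = 0.36 → 0.360

0.360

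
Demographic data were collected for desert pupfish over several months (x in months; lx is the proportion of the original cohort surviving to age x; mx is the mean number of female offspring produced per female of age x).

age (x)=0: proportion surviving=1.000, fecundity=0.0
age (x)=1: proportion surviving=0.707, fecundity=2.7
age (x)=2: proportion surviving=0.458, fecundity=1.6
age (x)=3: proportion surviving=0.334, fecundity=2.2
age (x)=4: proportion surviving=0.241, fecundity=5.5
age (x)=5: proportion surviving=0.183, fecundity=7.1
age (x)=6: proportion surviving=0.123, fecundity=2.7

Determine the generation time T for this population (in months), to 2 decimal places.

3.06

lx·mx: 0, 1.9089, 0.7328, 0.7348, 1.3255, 1.2993, 0.3321 → R0 = 6.3334
x·lx·mx: 0, 1.9089, 1.4656, 2.2044, 5.302, 6.4965, 1.9926 → Σ = 19.37
T = 19.37 / 6.3334 = 3.058389… → 3.06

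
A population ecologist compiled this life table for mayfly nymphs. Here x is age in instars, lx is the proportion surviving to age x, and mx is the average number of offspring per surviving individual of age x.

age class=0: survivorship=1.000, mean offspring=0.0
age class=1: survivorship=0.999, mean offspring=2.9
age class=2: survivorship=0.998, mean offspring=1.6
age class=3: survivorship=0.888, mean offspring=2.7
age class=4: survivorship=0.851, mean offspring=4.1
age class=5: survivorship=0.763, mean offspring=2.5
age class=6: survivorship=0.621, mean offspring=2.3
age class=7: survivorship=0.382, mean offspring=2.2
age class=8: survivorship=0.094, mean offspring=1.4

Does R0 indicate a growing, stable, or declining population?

R0 = Σ lx·mx = 0 + 2.8971 + 1.5968 + 2.3976 + 3.4891 + 1.9075 + 1.4283 + 0.8404 + 0.1316 = 14.6884
R0 > 1, so the population is growing.

growing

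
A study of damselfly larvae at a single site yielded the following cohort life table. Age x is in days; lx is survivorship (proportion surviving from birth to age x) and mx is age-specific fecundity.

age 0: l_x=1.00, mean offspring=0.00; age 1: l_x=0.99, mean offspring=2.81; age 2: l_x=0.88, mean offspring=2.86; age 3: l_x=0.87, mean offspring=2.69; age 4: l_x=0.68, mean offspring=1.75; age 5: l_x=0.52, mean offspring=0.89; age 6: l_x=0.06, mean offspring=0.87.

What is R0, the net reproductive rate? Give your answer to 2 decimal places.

lx·mx by age: 0, 2.7819, 2.5168, 2.3403, 1.19, 0.4628, 0.0522
R0 = Σ lx·mx = 9.344 → 9.34

9.34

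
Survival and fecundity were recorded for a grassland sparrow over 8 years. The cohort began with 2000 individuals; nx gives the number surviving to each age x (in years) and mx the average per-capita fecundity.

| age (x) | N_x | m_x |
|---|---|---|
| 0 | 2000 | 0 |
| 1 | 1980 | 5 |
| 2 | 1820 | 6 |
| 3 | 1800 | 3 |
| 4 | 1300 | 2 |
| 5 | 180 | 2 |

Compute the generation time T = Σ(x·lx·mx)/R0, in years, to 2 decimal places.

2.06

lx = nx/n0 = nx/2000: 1, 0.99, 0.91, 0.9, 0.65, 0.09
lx·mx: 0, 4.95, 5.46, 2.7, 1.3, 0.18 → R0 = 14.59
x·lx·mx: 0, 4.95, 10.92, 8.1, 5.2, 0.9 → Σ = 30.07
T = 30.07 / 14.59 = 2.061001… → 2.06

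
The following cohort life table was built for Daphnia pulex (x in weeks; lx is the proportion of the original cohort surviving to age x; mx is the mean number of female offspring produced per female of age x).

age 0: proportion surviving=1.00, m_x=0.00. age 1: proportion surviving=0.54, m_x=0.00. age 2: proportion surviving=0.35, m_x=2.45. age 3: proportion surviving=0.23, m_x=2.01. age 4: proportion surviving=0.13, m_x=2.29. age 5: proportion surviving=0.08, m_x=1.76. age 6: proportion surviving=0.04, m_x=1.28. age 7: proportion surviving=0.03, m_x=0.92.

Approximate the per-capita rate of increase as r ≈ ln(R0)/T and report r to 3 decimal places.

R0 = Σ lx·mx = 0 + 0 + 0.8575 + 0.4623 + 0.2977 + 0.1408 + 0.0512 + 0.0276 = 1.8371
Σ x·lx·mx = 5.4971; T = 5.4971/1.8371 = 2.99227…
r ≈ ln(R0)/T = ln(1.8371)/2.99227… = 0.20325… → 0.203

0.203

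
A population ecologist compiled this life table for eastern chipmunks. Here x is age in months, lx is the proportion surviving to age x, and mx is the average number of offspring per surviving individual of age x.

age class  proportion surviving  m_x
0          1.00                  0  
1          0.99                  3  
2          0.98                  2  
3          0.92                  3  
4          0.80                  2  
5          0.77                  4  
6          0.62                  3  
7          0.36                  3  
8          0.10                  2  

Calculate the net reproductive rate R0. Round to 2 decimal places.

lx·mx by age: 0, 2.97, 1.96, 2.76, 1.6, 3.08, 1.86, 1.08, 0.2
R0 = Σ lx·mx = 15.51 → 15.51

15.51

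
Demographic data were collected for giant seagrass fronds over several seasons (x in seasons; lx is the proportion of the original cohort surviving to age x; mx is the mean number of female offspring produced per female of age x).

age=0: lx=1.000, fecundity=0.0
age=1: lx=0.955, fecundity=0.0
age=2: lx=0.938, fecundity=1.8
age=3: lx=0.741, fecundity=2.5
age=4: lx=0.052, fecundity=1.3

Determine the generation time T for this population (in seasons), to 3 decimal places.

lx·mx: 0, 0, 1.6884, 1.8525, 0.0676 → R0 = 3.6085
x·lx·mx: 0, 0, 3.3768, 5.5575, 0.2704 → Σ = 9.2047
T = 9.2047 / 3.6085 = 2.550838… → 2.551

2.551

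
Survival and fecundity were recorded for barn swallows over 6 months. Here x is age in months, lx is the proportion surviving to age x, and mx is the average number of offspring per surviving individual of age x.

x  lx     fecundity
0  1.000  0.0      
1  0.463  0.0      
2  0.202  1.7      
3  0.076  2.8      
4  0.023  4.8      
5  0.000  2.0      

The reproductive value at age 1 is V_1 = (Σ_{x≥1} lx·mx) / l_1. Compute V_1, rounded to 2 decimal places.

lx·mx for x ≥ 1: 0, 0.3434, 0.2128, 0.1104, 0 → sum = 0.6666
V_1 = 0.6666 / l_1 = 0.6666 / 0.463 = 1.439741… → 1.44

1.44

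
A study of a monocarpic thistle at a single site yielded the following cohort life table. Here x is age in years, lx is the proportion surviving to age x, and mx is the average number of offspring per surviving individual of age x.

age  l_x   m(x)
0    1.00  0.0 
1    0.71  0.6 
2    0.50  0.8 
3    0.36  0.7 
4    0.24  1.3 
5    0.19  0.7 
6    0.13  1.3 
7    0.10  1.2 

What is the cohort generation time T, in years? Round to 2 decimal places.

lx·mx: 0, 0.426, 0.4, 0.252, 0.312, 0.133, 0.169, 0.12 → R0 = 1.812
x·lx·mx: 0, 0.426, 0.8, 0.756, 1.248, 0.665, 1.014, 0.84 → Σ = 5.749
T = 5.749 / 1.812 = 3.172737… → 3.17

3.17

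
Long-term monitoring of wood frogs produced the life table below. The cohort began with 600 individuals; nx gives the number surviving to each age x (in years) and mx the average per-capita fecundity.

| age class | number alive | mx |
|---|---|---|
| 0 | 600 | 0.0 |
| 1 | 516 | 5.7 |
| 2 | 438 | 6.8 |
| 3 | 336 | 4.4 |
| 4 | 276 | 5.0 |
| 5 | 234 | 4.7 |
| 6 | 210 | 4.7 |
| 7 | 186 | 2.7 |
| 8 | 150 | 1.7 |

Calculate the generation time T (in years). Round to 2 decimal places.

lx = nx/n0 = nx/600: 1, 0.86, 0.73, 0.56, 0.46, 0.39, 0.35, 0.31, 0.25
lx·mx: 0, 4.902, 4.964, 2.464, 2.3, 1.833, 1.645, 0.837, 0.425 → R0 = 19.37
x·lx·mx: 0, 4.902, 9.928, 7.392, 9.2, 9.165, 9.87, 5.859, 3.4 → Σ = 59.716
T = 59.716 / 19.37 = 3.082912… → 3.08

3.08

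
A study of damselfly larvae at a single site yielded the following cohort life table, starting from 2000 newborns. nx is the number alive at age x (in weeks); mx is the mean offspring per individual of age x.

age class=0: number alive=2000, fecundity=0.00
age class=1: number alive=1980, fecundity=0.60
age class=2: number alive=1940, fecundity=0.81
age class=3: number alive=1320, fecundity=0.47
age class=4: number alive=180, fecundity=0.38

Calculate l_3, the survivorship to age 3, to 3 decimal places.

0.660

l_3 = n_3/n_0 = 1320/2000 = 0.66 → 0.660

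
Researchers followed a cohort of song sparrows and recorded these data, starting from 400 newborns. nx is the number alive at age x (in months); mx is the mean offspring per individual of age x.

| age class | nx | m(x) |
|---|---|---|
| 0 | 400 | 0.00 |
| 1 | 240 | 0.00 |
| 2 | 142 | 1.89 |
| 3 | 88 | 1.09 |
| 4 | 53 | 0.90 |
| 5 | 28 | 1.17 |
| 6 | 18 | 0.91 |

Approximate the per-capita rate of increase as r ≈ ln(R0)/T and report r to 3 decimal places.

lx = nx/n0 = nx/400: 1, 0.6, 0.355, 0.22, 0.1325, 0.07, 0.045
R0 = Σ lx·mx = 0 + 0 + 0.67095 + 0.2398 + 0.11925… + 0.0819 + 0.04095 = 1.15285
Σ x·lx·mx = 3.1935; T = 3.1935/1.15285 = 2.77009…
r ≈ ln(R0)/T = ln(1.15285)/2.77009… = 0.05135… → 0.051

0.051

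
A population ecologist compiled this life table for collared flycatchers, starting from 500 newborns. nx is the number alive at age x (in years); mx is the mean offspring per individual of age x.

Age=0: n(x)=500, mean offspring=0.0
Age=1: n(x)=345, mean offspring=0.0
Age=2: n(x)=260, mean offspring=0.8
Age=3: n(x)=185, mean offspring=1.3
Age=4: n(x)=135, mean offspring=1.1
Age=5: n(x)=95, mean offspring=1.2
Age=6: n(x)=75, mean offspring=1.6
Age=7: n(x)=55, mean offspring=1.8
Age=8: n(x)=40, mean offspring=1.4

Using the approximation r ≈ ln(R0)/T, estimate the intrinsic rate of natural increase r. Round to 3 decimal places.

lx = nx/n0 = nx/500: 1, 0.69, 0.52, 0.37, 0.27, 0.19, 0.15, 0.11, 0.08
R0 = Σ lx·mx = 0 + 0 + 0.416 + 0.481 + 0.297 + 0.228 + 0.24 + 0.198 + 0.112 = 1.972
Σ x·lx·mx = 8.325; T = 8.325/1.972 = 4.2216…
r ≈ ln(R0)/T = ln(1.972)/4.2216… = 0.16085… → 0.161

0.161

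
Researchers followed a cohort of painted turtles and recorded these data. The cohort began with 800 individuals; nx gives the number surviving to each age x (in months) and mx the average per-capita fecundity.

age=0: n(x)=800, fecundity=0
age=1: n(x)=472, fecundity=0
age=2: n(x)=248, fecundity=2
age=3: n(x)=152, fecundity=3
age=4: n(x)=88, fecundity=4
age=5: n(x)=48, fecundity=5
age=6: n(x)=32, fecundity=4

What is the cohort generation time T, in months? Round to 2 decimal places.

3.43

lx = nx/n0 = nx/800: 1, 0.59, 0.31, 0.19, 0.11, 0.06, 0.04
lx·mx: 0, 0, 0.62, 0.57, 0.44, 0.3, 0.16 → R0 = 2.09
x·lx·mx: 0, 0, 1.24, 1.71, 1.76, 1.5, 0.96 → Σ = 7.17
T = 7.17 / 2.09 = 3.430622… → 3.43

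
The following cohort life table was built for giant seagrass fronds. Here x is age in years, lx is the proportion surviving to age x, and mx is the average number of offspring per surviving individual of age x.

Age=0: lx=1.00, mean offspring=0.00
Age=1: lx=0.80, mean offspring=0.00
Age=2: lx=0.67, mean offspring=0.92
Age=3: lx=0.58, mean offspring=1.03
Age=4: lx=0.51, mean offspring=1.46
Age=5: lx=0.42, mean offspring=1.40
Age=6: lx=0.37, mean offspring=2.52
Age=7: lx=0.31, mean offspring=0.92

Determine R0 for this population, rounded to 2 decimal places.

lx·mx by age: 0, 0, 0.6164, 0.5974, 0.7446, 0.588, 0.9324, 0.2852
R0 = Σ lx·mx = 3.764 → 3.76

3.76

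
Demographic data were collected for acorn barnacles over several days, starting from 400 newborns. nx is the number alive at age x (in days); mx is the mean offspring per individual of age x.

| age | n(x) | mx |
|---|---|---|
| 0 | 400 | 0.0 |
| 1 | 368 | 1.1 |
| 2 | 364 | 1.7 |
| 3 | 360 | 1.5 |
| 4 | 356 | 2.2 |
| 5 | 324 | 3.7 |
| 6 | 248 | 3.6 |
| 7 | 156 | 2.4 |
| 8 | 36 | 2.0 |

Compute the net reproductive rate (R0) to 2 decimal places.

12.21

lx = nx/n0 = nx/400: 1, 0.92, 0.91, 0.9, 0.89, 0.81, 0.62, 0.39, 0.09
lx·mx by age: 0, 1.012, 1.547, 1.35, 1.958, 2.997, 2.232, 0.936, 0.18
R0 = Σ lx·mx = 12.212 → 12.21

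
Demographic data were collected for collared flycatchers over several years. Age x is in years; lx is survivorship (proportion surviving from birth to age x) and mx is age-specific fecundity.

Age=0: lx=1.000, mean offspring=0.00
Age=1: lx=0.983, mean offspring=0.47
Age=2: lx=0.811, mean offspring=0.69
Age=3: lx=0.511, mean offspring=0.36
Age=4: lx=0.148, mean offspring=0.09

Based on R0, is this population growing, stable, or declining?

R0 = Σ lx·mx = 0 + 0.46201 + 0.55959 + 0.18396 + 0.01332 = 1.21888
R0 > 1, so the population is growing.

growing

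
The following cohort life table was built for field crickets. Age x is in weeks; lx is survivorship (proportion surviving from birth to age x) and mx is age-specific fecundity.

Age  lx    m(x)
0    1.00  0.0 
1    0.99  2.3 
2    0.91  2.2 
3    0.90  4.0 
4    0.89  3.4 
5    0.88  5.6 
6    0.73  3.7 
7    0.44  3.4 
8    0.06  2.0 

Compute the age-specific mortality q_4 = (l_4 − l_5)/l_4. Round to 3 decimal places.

0.011

q_4 = (l_4 − l_5) / l_4 = (0.89 − 0.88) / 0.89
     = 0.01 / 0.89 = 0.011236… → 0.011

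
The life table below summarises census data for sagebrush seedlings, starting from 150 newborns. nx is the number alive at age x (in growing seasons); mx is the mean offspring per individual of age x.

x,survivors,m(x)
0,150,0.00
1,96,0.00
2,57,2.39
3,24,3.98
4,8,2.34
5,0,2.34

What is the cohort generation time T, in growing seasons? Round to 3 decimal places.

2.531

lx = nx/n0 = nx/150: 1, 0.64, 0.38, 0.16, 0.05333…, 0
lx·mx: 0, 0, 0.9082, 0.6368, 0.1248…, 0 → R0 = 1.6698…
x·lx·mx: 0, 0, 1.8164, 1.9104, 0.4992…, 0 → Σ = 4.226…
T = 4.226… / 1.6698… = 2.530842… → 2.531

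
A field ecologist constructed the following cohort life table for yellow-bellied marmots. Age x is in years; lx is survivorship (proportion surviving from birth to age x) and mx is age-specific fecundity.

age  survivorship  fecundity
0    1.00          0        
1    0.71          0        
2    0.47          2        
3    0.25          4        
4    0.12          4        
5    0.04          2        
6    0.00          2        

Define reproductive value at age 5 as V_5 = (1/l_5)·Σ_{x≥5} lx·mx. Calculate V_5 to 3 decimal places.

lx·mx for x ≥ 5: 0.08, 0 → sum = 0.08
V_5 = 0.08 / l_5 = 0.08 / 0.04 = 2 → 2.000

2.000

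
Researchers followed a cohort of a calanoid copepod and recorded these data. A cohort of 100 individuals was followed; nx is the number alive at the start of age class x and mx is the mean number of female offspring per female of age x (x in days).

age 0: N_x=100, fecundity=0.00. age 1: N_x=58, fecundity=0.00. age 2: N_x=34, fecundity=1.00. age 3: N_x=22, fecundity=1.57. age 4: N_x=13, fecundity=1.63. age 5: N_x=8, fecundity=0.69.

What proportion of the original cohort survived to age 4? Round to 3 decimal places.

l_4 = n_4/n_0 = 13/100 = 0.13 → 0.130

0.130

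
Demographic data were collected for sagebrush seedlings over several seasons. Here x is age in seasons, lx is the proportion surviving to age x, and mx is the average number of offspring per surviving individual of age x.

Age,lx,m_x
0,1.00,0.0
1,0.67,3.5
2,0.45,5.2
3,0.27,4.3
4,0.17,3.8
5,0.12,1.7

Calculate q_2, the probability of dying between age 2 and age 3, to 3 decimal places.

0.400

q_2 = (l_2 − l_3) / l_2 = (0.45 − 0.27) / 0.45
     = 0.18 / 0.45 = 0.4 → 0.400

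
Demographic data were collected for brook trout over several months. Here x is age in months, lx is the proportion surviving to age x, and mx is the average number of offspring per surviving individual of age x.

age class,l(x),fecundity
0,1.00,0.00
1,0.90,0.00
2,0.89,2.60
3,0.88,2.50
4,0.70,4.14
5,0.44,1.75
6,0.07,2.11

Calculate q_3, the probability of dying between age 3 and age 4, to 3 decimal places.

q_3 = (l_3 − l_4) / l_3 = (0.88 − 0.7) / 0.88
     = 0.18 / 0.88 = 0.204545… → 0.205

0.205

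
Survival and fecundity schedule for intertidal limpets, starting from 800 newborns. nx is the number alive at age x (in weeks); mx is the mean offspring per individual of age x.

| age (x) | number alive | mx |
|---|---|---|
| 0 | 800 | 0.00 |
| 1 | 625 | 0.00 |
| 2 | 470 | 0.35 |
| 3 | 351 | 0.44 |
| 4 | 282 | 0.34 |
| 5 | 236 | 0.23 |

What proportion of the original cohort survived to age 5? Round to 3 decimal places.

l_5 = n_5/n_0 = 236/800 = 0.295 → 0.295

0.295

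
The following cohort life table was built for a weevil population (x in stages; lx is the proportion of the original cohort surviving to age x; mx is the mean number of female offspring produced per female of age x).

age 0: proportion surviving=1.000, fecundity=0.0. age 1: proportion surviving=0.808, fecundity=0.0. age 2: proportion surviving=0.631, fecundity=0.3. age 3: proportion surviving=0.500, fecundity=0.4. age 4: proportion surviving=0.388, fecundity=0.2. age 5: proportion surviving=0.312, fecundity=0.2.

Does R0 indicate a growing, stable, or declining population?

declining

R0 = Σ lx·mx = 0 + 0 + 0.1893 + 0.2 + 0.0776 + 0.0624 = 0.5293
R0 < 1, so the population is declining.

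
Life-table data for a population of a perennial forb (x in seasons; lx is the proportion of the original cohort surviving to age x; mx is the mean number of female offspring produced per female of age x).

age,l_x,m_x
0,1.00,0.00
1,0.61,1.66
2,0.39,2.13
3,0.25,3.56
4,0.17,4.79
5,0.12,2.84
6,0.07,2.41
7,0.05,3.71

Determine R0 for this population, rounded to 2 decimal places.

4.24

lx·mx by age: 0, 1.0126, 0.8307, 0.89, 0.8143, 0.3408, 0.1687, 0.1855
R0 = Σ lx·mx = 4.2426 → 4.24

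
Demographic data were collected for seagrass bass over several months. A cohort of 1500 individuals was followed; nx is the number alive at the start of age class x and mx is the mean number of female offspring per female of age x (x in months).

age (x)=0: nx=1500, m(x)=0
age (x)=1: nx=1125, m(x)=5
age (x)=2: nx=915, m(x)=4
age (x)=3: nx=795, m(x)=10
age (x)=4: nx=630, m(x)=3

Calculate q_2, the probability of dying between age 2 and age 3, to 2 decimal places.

0.13

lx = nx/n0 = nx/1500: 1, 0.75, 0.61, 0.53, 0.42
q_2 = (l_2 − l_3) / l_2 = (0.61 − 0.53) / 0.61
     = 0.08 / 0.61 = 0.131148… → 0.13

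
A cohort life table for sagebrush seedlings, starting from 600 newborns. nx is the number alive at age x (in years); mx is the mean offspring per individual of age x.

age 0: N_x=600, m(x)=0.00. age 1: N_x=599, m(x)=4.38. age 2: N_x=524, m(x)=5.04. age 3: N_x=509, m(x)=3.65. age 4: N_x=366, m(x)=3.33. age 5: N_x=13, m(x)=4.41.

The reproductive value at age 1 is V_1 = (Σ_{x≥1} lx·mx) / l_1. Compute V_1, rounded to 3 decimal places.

14.021

lx = nx/n0 = nx/600: 1, 0.99833…, 0.87333…, 0.84833…, 0.61, 0.02167…
lx·mx for x ≥ 1: 4.3727…, 4.4016…, 3.096417…, 2.0313, 0.09555… → sum = 13.997567…
V_1 = 13.997567… / l_1 = 13.997567… / 0.998333… = 14.020935… → 14.021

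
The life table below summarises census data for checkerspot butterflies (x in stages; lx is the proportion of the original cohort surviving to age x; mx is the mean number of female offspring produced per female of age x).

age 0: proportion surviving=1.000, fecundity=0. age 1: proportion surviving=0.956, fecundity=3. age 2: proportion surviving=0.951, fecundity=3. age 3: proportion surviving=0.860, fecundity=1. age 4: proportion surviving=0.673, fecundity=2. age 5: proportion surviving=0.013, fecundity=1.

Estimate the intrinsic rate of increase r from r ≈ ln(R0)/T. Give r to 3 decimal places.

R0 = Σ lx·mx = 0 + 2.868 + 2.853 + 0.86 + 1.346 + 0.013 = 7.94
Σ x·lx·mx = 16.603; T = 16.603/7.94 = 2.09106…
r ≈ ln(R0)/T = ln(7.94)/2.09106… = 0.99084… → 0.991

0.991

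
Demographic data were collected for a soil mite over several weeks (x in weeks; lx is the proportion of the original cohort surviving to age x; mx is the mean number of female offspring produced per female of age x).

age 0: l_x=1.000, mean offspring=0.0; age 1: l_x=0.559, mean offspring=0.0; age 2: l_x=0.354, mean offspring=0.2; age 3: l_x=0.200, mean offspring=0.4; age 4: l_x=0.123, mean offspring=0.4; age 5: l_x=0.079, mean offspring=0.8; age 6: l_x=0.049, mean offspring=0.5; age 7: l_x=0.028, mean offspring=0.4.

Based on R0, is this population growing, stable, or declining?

R0 = Σ lx·mx = 0 + 0 + 0.0708 + 0.08 + 0.0492 + 0.0632 + 0.0245 + 0.0112 = 0.2989
R0 < 1, so the population is declining.

declining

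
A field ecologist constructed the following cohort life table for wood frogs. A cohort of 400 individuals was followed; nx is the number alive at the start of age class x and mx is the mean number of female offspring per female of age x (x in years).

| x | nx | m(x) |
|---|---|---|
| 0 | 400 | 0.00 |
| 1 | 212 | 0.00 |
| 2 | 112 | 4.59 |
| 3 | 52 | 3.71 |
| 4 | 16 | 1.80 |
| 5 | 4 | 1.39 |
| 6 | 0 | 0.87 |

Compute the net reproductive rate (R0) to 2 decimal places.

lx = nx/n0 = nx/400: 1, 0.53, 0.28, 0.13, 0.04, 0.01, 0
lx·mx by age: 0, 0, 1.2852, 0.4823, 0.072, 0.0139, 0
R0 = Σ lx·mx = 1.8534 → 1.85

1.85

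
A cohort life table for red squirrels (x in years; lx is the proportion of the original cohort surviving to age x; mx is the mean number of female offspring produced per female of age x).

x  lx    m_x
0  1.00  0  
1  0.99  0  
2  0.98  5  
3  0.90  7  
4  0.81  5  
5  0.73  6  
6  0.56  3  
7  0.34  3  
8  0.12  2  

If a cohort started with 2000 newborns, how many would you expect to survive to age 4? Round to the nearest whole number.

Expected survivors = N0 · l_4 = 2000 × 0.81 = 1620 → 1620

1620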